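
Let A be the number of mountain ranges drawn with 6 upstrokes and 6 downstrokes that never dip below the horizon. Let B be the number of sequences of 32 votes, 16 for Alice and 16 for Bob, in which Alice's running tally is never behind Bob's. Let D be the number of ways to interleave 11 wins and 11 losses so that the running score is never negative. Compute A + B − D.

35299016

A Dyck path with 6 up-steps and 6 down-steps has semilength 6, so there are C_6 of them. So A = C_6 = 132.
Ballot sequences with n votes each where one side never trails are Dyck words, counted by C_n; here n = 16. So B = C_16 = 35357670.
Ballot sequences with n votes each where one side never trails are Dyck words, counted by C_n; here n = 11. So D = C_11 = 58786.
A + B − D = 132 + 35357670 − 58786 = 35299016.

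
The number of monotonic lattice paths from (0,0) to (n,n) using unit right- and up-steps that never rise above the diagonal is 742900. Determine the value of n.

13

Such diagonal-avoiding paths in an n×n grid are counted by C_n. Since C_13 = 742900, the index is 13.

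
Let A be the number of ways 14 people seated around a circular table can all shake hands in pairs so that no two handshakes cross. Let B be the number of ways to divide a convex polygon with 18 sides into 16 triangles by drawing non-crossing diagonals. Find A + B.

35358099

With 14 = 2·7 people, non-crossing handshake pairings are non-crossing perfect matchings on a circle, counted by C_7. So A = C_7 = 429.
Triangulations of a convex m-gon are counted by C_{m−2}; with m = 18 this is C_16. So B = C_16 = 35357670.
A + B = 429 + 35357670 = 35358099.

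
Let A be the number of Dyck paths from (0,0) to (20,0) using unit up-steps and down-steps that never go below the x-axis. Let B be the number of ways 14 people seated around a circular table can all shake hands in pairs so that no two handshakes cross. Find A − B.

Dyck paths of semilength n (length 2n) are counted by C_n; here n = 10. So A = C_10 = 16796.
Non-crossing handshake pairings of 2n people are counted by C_n; 14 people gives n = 7. So B = C_7 = 429.
A − B = 16796 − 429 = 16367.

16367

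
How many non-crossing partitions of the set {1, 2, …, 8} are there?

The non-crossing partitions of [8] form a lattice of size C_8.
C_8 = 1430.

1430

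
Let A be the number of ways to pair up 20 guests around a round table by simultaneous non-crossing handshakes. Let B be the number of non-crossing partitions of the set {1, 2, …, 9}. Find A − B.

Non-crossing handshake pairings of 2n people are counted by C_n; 20 people gives n = 10. So A = C_10 = 16796.
Non-crossing partitions of an n-element set are counted by C_n; here n = 9. So B = C_9 = 4862.
A − B = 16796 − 4862 = 11934.

11934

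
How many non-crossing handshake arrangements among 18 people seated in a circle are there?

4862

With 18 = 2·9 people, non-crossing handshake pairings are non-crossing perfect matchings on a circle, counted by C_9.
C_9 = C_8 · 2(2·8+1)/(8+2) = 1430 · 34/10 = 4862.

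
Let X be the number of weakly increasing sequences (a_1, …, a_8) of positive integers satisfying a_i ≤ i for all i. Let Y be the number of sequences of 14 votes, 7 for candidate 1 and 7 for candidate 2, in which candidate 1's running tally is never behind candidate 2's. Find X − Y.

1001

Such sub-staircase sequences of length n are counted by C_n; here n = 8. So X = C_8 = 1430.
Reading a vote for the leader as '(' and for the other as ')' turns such a sequence into a balanced string of 7 pairs, so the count is C_7. So Y = C_7 = 429.
X − Y = 1430 − 429 = 1001.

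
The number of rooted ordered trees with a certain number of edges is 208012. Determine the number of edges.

Rooted ordered trees with n edges are counted by C_n, and C_12 = 208012.

12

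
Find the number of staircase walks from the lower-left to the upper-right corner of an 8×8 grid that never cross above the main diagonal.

1430

Sub-diagonal monotone paths from (0,0) to (8,8) biject with Dyck paths of semilength 8, giving C_8.
C_8 = C_7 · 2(2·7+1)/(7+2) = 429 · 30/9 = 1430.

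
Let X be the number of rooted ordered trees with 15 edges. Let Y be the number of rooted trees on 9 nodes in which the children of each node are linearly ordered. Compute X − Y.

9693415

A rooted plane tree with 15 edges has 16 nodes, and the count is C_15. So X = C_15 = 9694845.
A rooted plane tree on 9 nodes has 8 edges, and such trees are counted by C_8. So Y = C_8 = 1430.
X − Y = 9694845 − 1430 = 9693415.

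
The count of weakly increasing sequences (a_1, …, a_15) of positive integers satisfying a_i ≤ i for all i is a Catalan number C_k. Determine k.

15

Such sub-staircase sequences of length n are counted by C_n; here n = 15.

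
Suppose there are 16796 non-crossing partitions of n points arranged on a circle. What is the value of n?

10

Non-crossing partitions of [n] are counted by C_n; 16796 = C_10.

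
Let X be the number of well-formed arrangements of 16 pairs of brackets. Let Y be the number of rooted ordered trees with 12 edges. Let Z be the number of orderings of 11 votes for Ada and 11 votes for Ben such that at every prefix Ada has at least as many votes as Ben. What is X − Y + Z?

A balanced arrangement of 16 bracket pairs is a Dyck word of semilength 16, so the count is C_16. So X = C_16 = 35357670.
Rooted ordered trees with n edges are counted by C_n; here n = 12. So Y = C_12 = 208012.
Ballot sequences with n votes each where one side never trails are Dyck words, counted by C_n; here n = 11. So Z = C_11 = 58786.
X − Y + Z = 35357670 − 208012 + 58786 = 35208444.

35208444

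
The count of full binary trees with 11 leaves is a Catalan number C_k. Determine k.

10

A full binary tree with L leaves has L−1 internal nodes and is counted by C_{L−1}; L = 11 gives C_10.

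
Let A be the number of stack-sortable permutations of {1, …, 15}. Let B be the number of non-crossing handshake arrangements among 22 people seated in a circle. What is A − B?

9636059

Stack-sortable permutations are exactly the 231-avoiding ones, counted by C_n; here n = 15. So A = C_15 = 9694845.
With 22 = 2·11 people, non-crossing handshake pairings are non-crossing perfect matchings on a circle, counted by C_11. So B = C_11 = 58786.
A − B = 9694845 − 58786 = 9636059.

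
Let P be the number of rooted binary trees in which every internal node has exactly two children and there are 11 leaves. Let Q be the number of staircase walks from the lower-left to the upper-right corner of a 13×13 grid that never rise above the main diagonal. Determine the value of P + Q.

759696

Full binary trees with 11 leaves have 11−1 = 10 internal nodes, so there are C_10 of them. So P = C_10 = 16796.
Sub-diagonal monotone paths from (0,0) to (13,13) biject with Dyck paths of semilength 13, giving C_13. So Q = C_13 = 742900.
P + Q = 16796 + 742900 = 759696.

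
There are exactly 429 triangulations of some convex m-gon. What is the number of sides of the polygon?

Triangulations of a convex m-gon are counted by C_{m−2}; 429 = C_7.
So m − 2 = 7, giving m = 9 sides.

9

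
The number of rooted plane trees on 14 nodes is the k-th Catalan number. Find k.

Rooted ordered (plane) trees on m nodes have m−1 edges and are counted by C_{m−1}; m = 14 gives C_13.

13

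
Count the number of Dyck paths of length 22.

58786

Dyck paths of semilength n (length 2n) are counted by C_n; here n = 11.
C_11 = C(22,11)/12 = 705432/12 = 58786.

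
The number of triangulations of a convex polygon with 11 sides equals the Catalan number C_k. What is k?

9

The number of triangulations of an 11-gon is the Catalan number C_9 (index = sides − 2).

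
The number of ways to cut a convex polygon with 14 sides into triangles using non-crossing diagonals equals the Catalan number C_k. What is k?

12

Triangulations of a convex m-gon are counted by C_{m−2}; with m = 14 this is C_12.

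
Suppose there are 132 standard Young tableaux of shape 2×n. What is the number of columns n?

Standard Young tableaux of shape 2×n are counted by C_n, and C_6 = 132.

6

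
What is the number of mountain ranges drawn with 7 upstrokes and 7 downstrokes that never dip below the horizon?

Dyck paths of semilength n (length 2n) are counted by C_n; here n = 7.
C_7 = 429.

429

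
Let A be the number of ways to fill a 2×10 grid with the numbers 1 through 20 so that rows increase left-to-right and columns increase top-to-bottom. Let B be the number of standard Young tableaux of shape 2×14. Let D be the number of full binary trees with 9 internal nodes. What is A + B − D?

By the hook-length formula (or a Dyck-path bijection), SYT of shape 2×10 number C_10. So A = C_10 = 16796.
Standard Young tableaux of shape 2×n are counted by C_n; here n = 14. So B = C_14 = 2674440.
The number of full binary trees on 9 internal nodes is the Catalan number C_9. So D = C_9 = 4862.
A + B − D = 16796 + 2674440 − 4862 = 2686374.

2686374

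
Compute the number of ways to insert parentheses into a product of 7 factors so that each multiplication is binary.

Parenthesizations of m factors correspond to full binary trees with m leaves, counted by C_{m−1}; m = 7 gives C_6.
C_6 = 132.

132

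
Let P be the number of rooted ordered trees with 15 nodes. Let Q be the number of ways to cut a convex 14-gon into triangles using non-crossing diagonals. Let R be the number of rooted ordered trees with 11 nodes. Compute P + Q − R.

2865656

A rooted plane tree on 15 nodes has 14 edges, and such trees are counted by C_14. So P = C_14 = 2674440.
A convex 14-gon is triangulated into 12 triangles, and the number of such triangulations is the Catalan number C_{14−2} = C_12. So Q = C_12 = 208012.
Rooted ordered (plane) trees on m nodes have m−1 edges and are counted by C_{m−1}; m = 11 gives C_10. So R = C_10 = 16796.
P + Q − R = 2674440 + 208012 − 16796 = 2865656.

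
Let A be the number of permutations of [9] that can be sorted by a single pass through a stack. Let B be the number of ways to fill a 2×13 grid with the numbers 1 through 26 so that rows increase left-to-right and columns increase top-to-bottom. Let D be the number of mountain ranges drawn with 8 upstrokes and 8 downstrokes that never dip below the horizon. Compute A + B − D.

746332

Stack-sortable permutations are exactly the 231-avoiding ones, counted by C_n; here n = 9. So A = C_9 = 4862.
Standard Young tableaux of shape 2×n are counted by C_n; here n = 13. So B = C_13 = 742900.
Paths of 8 up- and 8 down-steps that never dip below the axis are Dyck paths; their count is C_8. So D = C_8 = 1430.
A + B − D = 4862 + 742900 − 1430 = 746332.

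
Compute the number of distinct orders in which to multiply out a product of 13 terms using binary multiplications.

Bracketing 13 factors into binary products is counted by C_{13−1} = C_12.
C_12 = 208012.

208012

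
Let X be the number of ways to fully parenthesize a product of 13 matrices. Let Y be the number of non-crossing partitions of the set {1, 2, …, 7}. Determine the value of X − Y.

207583

Bracketing 13 factors into binary products is counted by C_{13−1} = C_12. So X = C_12 = 208012.
Non-crossing partitions of an n-element set are counted by C_n; here n = 7. So Y = C_7 = 429.
X − Y = 208012 − 429 = 207583.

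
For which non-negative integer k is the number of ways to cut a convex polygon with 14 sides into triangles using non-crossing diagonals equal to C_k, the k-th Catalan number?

The number of triangulations of a 14-gon is the Catalan number C_12 (index = sides − 2).

12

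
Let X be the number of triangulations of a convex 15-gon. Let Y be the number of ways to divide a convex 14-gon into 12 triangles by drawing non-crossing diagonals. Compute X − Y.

534888

A convex 15-gon is triangulated into 13 triangles, and the number of such triangulations is the Catalan number C_{15−2} = C_13. So X = C_13 = 742900.
The number of triangulations of a 14-gon is the Catalan number C_12 (index = sides − 2). So Y = C_12 = 208012.
X − Y = 742900 − 208012 = 534888.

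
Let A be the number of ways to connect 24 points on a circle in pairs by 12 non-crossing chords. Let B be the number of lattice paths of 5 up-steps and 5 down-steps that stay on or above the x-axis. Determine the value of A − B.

207970

Pairing 24 circle points by 12 non-crossing chords gives C_12 matchings. So A = C_12 = 208012.
Paths of 5 up- and 5 down-steps that never dip below the axis are Dyck paths; their count is C_5. So B = C_5 = 42.
A − B = 208012 − 42 = 207970.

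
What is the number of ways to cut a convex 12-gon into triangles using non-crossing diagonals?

16796

Triangulations of a convex m-gon are counted by C_{m−2}; with m = 12 this is C_10.
C_10 = C(20,10)/11 = 184756/11 = 16796.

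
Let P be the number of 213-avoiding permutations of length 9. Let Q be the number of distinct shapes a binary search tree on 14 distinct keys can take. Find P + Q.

2679302

For any fixed pattern of length 3, the pattern-avoiding permutations of [9] number C_9. So P = C_9 = 4862.
There are C_n binary search tree shapes on n keys; with n = 14 that is C_14. So Q = C_14 = 2674440.
P + Q = 4862 + 2674440 = 2679302.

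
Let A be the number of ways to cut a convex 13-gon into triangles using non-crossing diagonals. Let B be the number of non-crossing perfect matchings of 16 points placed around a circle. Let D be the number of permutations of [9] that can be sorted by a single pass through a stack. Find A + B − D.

55354

A convex 13-gon is triangulated into 11 triangles, and the number of such triangulations is the Catalan number C_{13−2} = C_11. So A = C_11 = 58786.
Non-crossing perfect matchings of 2n points on a circle are counted by C_n; with 16 points, n = 8. So B = C_8 = 1430.
By Knuth's characterisation, the stack-sortable permutations of length 9 are the 231-avoiders, numbering C_9. So D = C_9 = 4862.
A + B − D = 58786 + 1430 − 4862 = 55354.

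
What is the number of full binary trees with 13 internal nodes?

742900

Full binary trees with n internal nodes are counted by C_n; here n = 13.
C_13 = C_12 · 2(2·12+1)/(12+2) = 208012 · 50/14 = 742900.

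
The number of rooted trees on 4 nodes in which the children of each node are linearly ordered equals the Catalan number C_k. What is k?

Rooted ordered (plane) trees on m nodes have m−1 edges and are counted by C_{m−1}; m = 4 gives C_3.

3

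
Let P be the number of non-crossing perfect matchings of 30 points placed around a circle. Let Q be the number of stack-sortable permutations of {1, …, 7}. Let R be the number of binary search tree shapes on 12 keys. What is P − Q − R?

Pairing 30 circle points by 15 non-crossing chords gives C_15 matchings. So P = C_15 = 9694845.
By Knuth's characterisation, the stack-sortable permutations of length 7 are the 231-avoiders, numbering C_7. So Q = C_7 = 429.
Binary trees (left/right distinguished) on n nodes are counted by C_n; here n = 12. So R = C_12 = 208012.
P − Q − R = 9694845 − 429 − 208012 = 9486404.

9486404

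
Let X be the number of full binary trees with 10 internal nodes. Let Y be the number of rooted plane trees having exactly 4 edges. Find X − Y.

16782

Full binary trees with n internal nodes are counted by C_n; here n = 10. So X = C_10 = 16796.
A rooted plane tree with 4 edges has 5 nodes, and the count is C_4. So Y = C_4 = 14.
X − Y = 16796 − 14 = 16782.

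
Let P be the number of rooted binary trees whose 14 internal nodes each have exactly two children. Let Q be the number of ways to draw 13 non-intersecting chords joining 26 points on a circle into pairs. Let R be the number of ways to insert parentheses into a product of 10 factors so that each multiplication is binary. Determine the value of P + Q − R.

Full binary trees with n internal nodes are counted by C_n; here n = 14. So P = C_14 = 2674440.
Non-crossing perfect matchings of 2n points on a circle are counted by C_n; with 26 points, n = 13. So Q = C_13 = 742900.
Ways to associate a product of 10 factors correspond to binary trees on 10 leaves, so the count is C_9. So R = C_9 = 4862.
P + Q − R = 2674440 + 742900 − 4862 = 3412478.

3412478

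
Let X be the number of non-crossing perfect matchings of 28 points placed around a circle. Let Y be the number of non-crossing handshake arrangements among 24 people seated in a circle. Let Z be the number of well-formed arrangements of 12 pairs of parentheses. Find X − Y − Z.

Pairing 28 circle points by 14 non-crossing chords gives C_14 matchings. So X = C_14 = 2674440.
Non-crossing handshake pairings of 2n people are counted by C_n; 24 people gives n = 12. So Y = C_12 = 208012.
With 12 pairs the number of balanced bracket strings is the Catalan number C_12. So Z = C_12 = 208012.
X − Y − Z = 2674440 − 208012 − 208012 = 2258416.

2258416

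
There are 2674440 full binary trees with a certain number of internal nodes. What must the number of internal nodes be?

Full binary trees with n internal nodes are counted by C_n. Since C_14 = 2674440, the index is 14.

14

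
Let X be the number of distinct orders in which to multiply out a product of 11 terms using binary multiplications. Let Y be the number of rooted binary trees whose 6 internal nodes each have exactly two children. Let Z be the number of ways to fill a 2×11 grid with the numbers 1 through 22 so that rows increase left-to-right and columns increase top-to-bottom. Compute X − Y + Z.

Parenthesizations of m factors correspond to full binary trees with m leaves, counted by C_{m−1}; m = 11 gives C_10. So X = C_10 = 16796.
Full binary trees with n internal nodes are counted by C_n; here n = 6. So Y = C_6 = 132.
Standard Young tableaux of shape 2×n are counted by C_n; here n = 11. So Z = C_11 = 58786.
X − Y + Z = 16796 − 132 + 58786 = 75450.

75450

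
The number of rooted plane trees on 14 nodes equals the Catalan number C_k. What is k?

A rooted plane tree on 14 nodes has 13 edges, and such trees are counted by C_13.

13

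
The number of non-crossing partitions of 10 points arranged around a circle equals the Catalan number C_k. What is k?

Non-crossing partitions of an n-element set are counted by C_n; here n = 10.

10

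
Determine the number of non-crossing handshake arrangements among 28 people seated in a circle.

2674440

With 28 = 2·14 people, non-crossing handshake pairings are non-crossing perfect matchings on a circle, counted by C_14.
C_14 = C_13 · 2(2·13+1)/(13+2) = 742900 · 54/15 = 2674440.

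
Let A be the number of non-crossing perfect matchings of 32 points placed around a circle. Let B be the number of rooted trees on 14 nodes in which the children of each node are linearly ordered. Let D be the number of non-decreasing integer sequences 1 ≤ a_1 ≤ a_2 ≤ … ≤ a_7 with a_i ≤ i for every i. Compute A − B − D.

34614341

Non-crossing perfect matchings of 2n points on a circle are counted by C_n; with 32 points, n = 16. So A = C_16 = 35357670.
Rooted ordered (plane) trees on m nodes have m−1 edges and are counted by C_{m−1}; m = 14 gives C_13. So B = C_13 = 742900.
Such sub-staircase sequences of length n are counted by C_n; here n = 7. So D = C_7 = 429.
A − B − D = 35357670 − 742900 − 429 = 34614341.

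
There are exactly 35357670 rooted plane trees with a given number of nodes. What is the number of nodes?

17

Rooted ordered trees on m nodes are counted by C_{m−1}. The Catalan number equal to 35357670 is C_16.
So the index is 16, and the number of nodes is 16 + 1 = 17.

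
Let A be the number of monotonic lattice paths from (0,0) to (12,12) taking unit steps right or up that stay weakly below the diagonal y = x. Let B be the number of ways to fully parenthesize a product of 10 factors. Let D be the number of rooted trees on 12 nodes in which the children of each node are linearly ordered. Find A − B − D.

Monotone paths in an n×n grid that stay weakly below the diagonal are counted by C_n; here n = 12. So A = C_12 = 208012.
Parenthesizations of m factors correspond to full binary trees with m leaves, counted by C_{m−1}; m = 10 gives C_9. So B = C_9 = 4862.
Rooted ordered (plane) trees on m nodes have m−1 edges and are counted by C_{m−1}; m = 12 gives C_11. So D = C_11 = 58786.
A − B − D = 208012 − 4862 − 58786 = 144364.

144364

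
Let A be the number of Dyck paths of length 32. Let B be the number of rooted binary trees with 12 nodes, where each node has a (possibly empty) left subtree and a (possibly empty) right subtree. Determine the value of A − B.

35149658

Dyck paths of semilength n (length 2n) are counted by C_n; here n = 16. So A = C_16 = 35357670.
Rooted binary trees with 12 nodes (each child slot possibly empty) number C_12. So B = C_12 = 208012.
A − B = 35357670 − 208012 = 35149658.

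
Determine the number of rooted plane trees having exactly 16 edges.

A rooted plane tree with 16 edges has 17 nodes, and the count is C_16.
C_16 = 35357670.

35357670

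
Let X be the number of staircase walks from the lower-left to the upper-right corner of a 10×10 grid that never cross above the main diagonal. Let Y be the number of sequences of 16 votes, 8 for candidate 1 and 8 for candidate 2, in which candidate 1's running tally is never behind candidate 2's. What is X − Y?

15366

Sub-diagonal monotone paths from (0,0) to (10,10) biject with Dyck paths of semilength 10, giving C_10. So X = C_10 = 16796.
Reading a vote for the leader as '(' and for the other as ')' turns such a sequence into a balanced string of 8 pairs, so the count is C_8. So Y = C_8 = 1430.
X − Y = 16796 − 1430 = 15366.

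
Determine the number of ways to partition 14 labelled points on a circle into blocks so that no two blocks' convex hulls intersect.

2674440

The non-crossing partitions of [14] form a lattice of size C_14.
C_14 = 2674440.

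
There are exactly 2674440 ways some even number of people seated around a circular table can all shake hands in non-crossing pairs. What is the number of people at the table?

Non-crossing handshake pairings of 2n people are counted by C_n, and C_14 = 2674440.
So n = 14, and there are 2n = 28 people.

28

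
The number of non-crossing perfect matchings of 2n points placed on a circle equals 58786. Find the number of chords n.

11

Non-crossing pairings of 2n points on a circle are counted by C_n, and C_11 = 58786.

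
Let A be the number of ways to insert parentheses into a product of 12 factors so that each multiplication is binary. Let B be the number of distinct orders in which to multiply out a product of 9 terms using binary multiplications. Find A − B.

57356

Bracketing 12 factors into binary products is counted by C_{12−1} = C_11. So A = C_11 = 58786.
Ways to associate a product of 9 factors correspond to binary trees on 9 leaves, so the count is C_8. So B = C_8 = 1430.
A − B = 58786 − 1430 = 57356.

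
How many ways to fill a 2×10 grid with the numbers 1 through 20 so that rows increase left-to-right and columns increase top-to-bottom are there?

16796

By the hook-length formula (or a Dyck-path bijection), SYT of shape 2×10 number C_10.
C_10 = C(20,10)/11 = 184756/11 = 16796.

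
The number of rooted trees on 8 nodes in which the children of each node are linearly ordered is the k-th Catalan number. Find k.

A rooted plane tree on 8 nodes has 7 edges, and such trees are counted by C_7.

7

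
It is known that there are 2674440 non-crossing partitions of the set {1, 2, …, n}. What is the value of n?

Non-crossing partitions of [n] are counted by C_n; 2674440 = C_14.

14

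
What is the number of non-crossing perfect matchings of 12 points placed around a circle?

Non-crossing perfect matchings of 2n points on a circle are counted by C_n; with 12 points, n = 6.
C_6 = C_5 · 2(2·5+1)/(5+2) = 42 · 22/7 = 132.

132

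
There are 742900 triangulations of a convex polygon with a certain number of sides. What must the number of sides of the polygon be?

Triangulations of a convex m-gon are counted by C_{m−2}. The Catalan number equal to 742900 is C_13.
So m − 2 = 13, giving m = 15 sides.

15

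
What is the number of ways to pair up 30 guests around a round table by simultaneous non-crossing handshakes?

Non-crossing handshake pairings of 2n people are counted by C_n; 30 people gives n = 15.
C_15 = 9694845.

9694845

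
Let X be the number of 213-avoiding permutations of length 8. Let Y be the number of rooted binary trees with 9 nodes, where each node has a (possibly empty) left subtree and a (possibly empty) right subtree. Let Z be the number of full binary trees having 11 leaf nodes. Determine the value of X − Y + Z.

Permutations of [n] avoiding any single length-3 pattern are counted by C_n; here n = 8. So X = C_8 = 1430.
There are C_n binary search tree shapes on n keys; with n = 9 that is C_9. So Y = C_9 = 4862.
A full binary tree with L leaves has L−1 internal nodes and is counted by C_{L−1}; L = 11 gives C_10. So Z = C_10 = 16796.
X − Y + Z = 1430 − 4862 + 16796 = 13364.

13364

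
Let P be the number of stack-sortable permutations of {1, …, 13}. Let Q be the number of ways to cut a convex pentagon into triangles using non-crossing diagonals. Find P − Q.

Stack-sortable permutations are exactly the 231-avoiding ones, counted by C_n; here n = 13. So P = C_13 = 742900.
A convex 5-gon is triangulated into 3 triangles, and the number of such triangulations is the Catalan number C_{5−2} = C_3. So Q = C_3 = 5.
P − Q = 742900 − 5 = 742895.

742895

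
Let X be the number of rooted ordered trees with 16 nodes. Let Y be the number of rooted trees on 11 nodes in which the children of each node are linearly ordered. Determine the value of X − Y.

9678049

Rooted ordered (plane) trees on m nodes have m−1 edges and are counted by C_{m−1}; m = 16 gives C_15. So X = C_15 = 9694845.
A rooted plane tree on 11 nodes has 10 edges, and such trees are counted by C_10. So Y = C_10 = 16796.
X − Y = 9694845 − 16796 = 9678049.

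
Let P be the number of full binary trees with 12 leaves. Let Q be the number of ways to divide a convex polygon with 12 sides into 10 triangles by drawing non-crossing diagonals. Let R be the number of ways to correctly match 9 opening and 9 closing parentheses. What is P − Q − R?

37128

Full binary trees with 12 leaves have 12−1 = 11 internal nodes, so there are C_11 of them. So P = C_11 = 58786.
A convex 12-gon is triangulated into 10 triangles, and the number of such triangulations is the Catalan number C_{12−2} = C_10. So Q = C_10 = 16796.
With 9 pairs the number of balanced bracket strings is the Catalan number C_9. So R = C_9 = 4862.
P − Q − R = 58786 − 16796 − 4862 = 37128.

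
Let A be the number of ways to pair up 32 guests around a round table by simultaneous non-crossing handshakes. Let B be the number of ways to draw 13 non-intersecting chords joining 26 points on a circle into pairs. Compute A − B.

Non-crossing handshake pairings of 2n people are counted by C_n; 32 people gives n = 16. So A = C_16 = 35357670.
Pairing 26 circle points by 13 non-crossing chords gives C_13 matchings. So B = C_13 = 742900.
A − B = 35357670 − 742900 = 34614770.

34614770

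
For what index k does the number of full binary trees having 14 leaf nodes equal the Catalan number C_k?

Full binary trees with 14 leaves have 14−1 = 13 internal nodes, so there are C_13 of them.

13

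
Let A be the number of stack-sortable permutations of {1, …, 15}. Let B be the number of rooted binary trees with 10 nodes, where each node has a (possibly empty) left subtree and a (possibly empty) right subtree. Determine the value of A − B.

Stack-sortable permutations are exactly the 231-avoiding ones, counted by C_n; here n = 15. So A = C_15 = 9694845.
Binary trees (left/right distinguished) on n nodes are counted by C_n; here n = 10. So B = C_10 = 16796.
A − B = 9694845 − 16796 = 9678049.

9678049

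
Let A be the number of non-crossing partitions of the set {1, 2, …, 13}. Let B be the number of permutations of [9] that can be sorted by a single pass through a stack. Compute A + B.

The non-crossing partitions of [13] form a lattice of size C_13. So A = C_13 = 742900.
By Knuth's characterisation, the stack-sortable permutations of length 9 are the 231-avoiders, numbering C_9. So B = C_9 = 4862.
A + B = 742900 + 4862 = 747762.

747762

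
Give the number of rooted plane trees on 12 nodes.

58786

Rooted ordered (plane) trees on m nodes have m−1 edges and are counted by C_{m−1}; m = 12 gives C_11.
C_11 = 58786.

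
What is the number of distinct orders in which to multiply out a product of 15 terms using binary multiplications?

Ways to associate a product of 15 factors correspond to binary trees on 15 leaves, so the count is C_14.
C_14 = C(28,14)/15 = 40116600/15 = 2674440.

2674440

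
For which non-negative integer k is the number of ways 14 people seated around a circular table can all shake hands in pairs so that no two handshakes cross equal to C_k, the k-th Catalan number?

7

With 14 = 2·7 people, non-crossing handshake pairings are non-crossing perfect matchings on a circle, counted by C_7.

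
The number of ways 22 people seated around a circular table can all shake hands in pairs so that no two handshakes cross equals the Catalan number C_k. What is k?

Non-crossing handshake pairings of 2n people are counted by C_n; 22 people gives n = 11.

11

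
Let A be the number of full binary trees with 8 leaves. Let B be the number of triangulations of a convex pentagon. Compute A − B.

A full binary tree with L leaves has L−1 internal nodes and is counted by C_{L−1}; L = 8 gives C_7. So A = C_7 = 429.
Triangulations of a convex m-gon are counted by C_{m−2}; with m = 5 this is C_3. So B = C_3 = 5.
A − B = 429 − 5 = 424.

424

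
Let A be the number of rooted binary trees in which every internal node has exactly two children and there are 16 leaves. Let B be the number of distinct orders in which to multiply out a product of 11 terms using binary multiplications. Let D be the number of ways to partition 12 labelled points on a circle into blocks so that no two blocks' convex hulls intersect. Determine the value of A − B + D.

9886061

A full binary tree with L leaves has L−1 internal nodes and is counted by C_{L−1}; L = 16 gives C_15. So A = C_15 = 9694845.
Ways to associate a product of 11 factors correspond to binary trees on 11 leaves, so the count is C_10. So B = C_10 = 16796.
The non-crossing partitions of [12] form a lattice of size C_12. So D = C_12 = 208012.
A − B + D = 9694845 − 16796 + 208012 = 9886061.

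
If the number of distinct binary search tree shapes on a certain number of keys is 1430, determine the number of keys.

8

Binary search tree shapes on n keys are counted by C_n. The Catalan number equal to 1430 is C_8.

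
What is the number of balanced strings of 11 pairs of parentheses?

58786

Balanced strings of n pairs of brackets are counted by C_n; here n = 11.
C_11 = C(22,11)/12 = 705432/12 = 58786.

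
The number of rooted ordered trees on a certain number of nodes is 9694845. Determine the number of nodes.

16

Rooted ordered trees on m nodes are counted by C_{m−1}; 9694845 = C_15.
So the index is 15, and the number of nodes is 15 + 1 = 16.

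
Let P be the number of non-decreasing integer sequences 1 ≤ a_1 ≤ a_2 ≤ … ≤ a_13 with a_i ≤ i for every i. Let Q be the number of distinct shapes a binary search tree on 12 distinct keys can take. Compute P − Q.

534888

Weakly increasing sequences with a_i ≤ i biject with Dyck paths of semilength 13, so there are C_13. So P = C_13 = 742900.
There are C_n binary search tree shapes on n keys; with n = 12 that is C_12. So Q = C_12 = 208012.
P − Q = 742900 − 208012 = 534888.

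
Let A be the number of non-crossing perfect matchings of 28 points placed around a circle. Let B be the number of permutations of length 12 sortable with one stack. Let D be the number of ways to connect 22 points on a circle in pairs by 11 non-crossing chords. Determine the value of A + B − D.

2823666

Non-crossing perfect matchings of 2n points on a circle are counted by C_n; with 28 points, n = 14. So A = C_14 = 2674440.
By Knuth's characterisation, the stack-sortable permutations of length 12 are the 231-avoiders, numbering C_12. So B = C_12 = 208012.
Non-crossing perfect matchings of 2n points on a circle are counted by C_n; with 22 points, n = 11. So D = C_11 = 58786.
A + B − D = 2674440 + 208012 − 58786 = 2823666.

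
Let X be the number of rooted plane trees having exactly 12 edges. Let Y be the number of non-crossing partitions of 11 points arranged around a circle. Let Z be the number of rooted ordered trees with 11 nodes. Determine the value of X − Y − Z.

Rooted ordered trees with n edges are counted by C_n; here n = 12. So X = C_12 = 208012.
The non-crossing partitions of [11] form a lattice of size C_11. So Y = C_11 = 58786.
A rooted plane tree on 11 nodes has 10 edges, and such trees are counted by C_10. So Z = C_10 = 16796.
X − Y − Z = 208012 − 58786 − 16796 = 132430.

132430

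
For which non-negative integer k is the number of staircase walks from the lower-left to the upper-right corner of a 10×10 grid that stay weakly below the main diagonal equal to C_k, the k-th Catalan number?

10

Sub-diagonal monotone paths from (0,0) to (10,10) biject with Dyck paths of semilength 10, giving C_10.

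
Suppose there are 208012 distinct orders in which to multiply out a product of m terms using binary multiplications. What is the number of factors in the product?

13

Parenthesizations of m factors are counted by C_{m−1}, and C_12 = 208012.
So the index is 12, and the number of factors is 12 + 1 = 13.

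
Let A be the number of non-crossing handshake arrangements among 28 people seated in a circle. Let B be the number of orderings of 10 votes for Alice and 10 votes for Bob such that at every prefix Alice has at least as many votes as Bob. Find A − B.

With 28 = 2·14 people, non-crossing handshake pairings are non-crossing perfect matchings on a circle, counted by C_14. So A = C_14 = 2674440.
Ballot sequences with n votes each where one side never trails are Dyck words, counted by C_n; here n = 10. So B = C_10 = 16796.
A − B = 2674440 − 16796 = 2657644.

2657644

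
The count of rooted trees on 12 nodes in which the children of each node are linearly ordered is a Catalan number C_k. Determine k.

11

Rooted ordered (plane) trees on m nodes have m−1 edges and are counted by C_{m−1}; m = 12 gives C_11.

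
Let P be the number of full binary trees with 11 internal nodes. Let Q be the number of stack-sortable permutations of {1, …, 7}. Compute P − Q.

58357

The number of full binary trees on 11 internal nodes is the Catalan number C_11. So P = C_11 = 58786.
By Knuth's characterisation, the stack-sortable permutations of length 7 are the 231-avoiders, numbering C_7. So Q = C_7 = 429.
P − Q = 58786 − 429 = 58357.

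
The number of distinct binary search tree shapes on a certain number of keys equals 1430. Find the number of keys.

Binary search tree shapes on n keys are counted by C_n. Since C_8 = 1430, the index is 8.

8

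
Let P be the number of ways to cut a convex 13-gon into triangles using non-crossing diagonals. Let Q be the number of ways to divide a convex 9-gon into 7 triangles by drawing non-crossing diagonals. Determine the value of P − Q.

The number of triangulations of a 13-gon is the Catalan number C_11 (index = sides − 2). So P = C_11 = 58786.
Triangulations of a convex m-gon are counted by C_{m−2}; with m = 9 this is C_7. So Q = C_7 = 429.
P − Q = 58786 − 429 = 58357.

58357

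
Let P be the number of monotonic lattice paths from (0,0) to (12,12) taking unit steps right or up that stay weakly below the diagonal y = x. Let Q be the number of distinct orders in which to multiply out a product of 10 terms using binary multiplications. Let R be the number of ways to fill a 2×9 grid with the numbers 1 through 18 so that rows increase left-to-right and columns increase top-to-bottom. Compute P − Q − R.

Monotone paths in an n×n grid that stay weakly below the diagonal are counted by C_n; here n = 12. So P = C_12 = 208012.
Ways to associate a product of 10 factors correspond to binary trees on 10 leaves, so the count is C_9. So Q = C_9 = 4862.
By the hook-length formula (or a Dyck-path bijection), SYT of shape 2×9 number C_9. So R = C_9 = 4862.
P − Q − R = 208012 − 4862 − 4862 = 198288.

198288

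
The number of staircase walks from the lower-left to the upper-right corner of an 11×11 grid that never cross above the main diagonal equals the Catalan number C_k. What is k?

11

Monotone paths in an n×n grid that stay weakly below the diagonal are counted by C_n; here n = 11.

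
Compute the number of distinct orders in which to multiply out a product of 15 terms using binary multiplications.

Ways to associate a product of 15 factors correspond to binary trees on 15 leaves, so the count is C_14.
C_14 = C(28,14)/15 = 40116600/15 = 2674440.

2674440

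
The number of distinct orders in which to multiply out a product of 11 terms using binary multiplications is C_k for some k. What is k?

Parenthesizations of m factors correspond to full binary trees with m leaves, counted by C_{m−1}; m = 11 gives C_10.

10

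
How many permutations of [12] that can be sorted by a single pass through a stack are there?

By Knuth's characterisation, the stack-sortable permutations of length 12 are the 231-avoiders, numbering C_12.
C_12 = C_11 · 2(2·11+1)/(11+2) = 58786 · 46/13 = 208012.

208012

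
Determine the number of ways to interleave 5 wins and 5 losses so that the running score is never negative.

Reading a vote for the leader as '(' and for the other as ')' turns such a sequence into a balanced string of 5 pairs, so the count is C_5.
C_5 = C_4 · 2(2·4+1)/(4+2) = 14 · 18/6 = 42.

42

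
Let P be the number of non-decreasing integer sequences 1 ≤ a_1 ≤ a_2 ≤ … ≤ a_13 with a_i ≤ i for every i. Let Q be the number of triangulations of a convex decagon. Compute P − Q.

741470

Weakly increasing sequences with a_i ≤ i biject with Dyck paths of semilength 13, so there are C_13. So P = C_13 = 742900.
A convex 10-gon is triangulated into 8 triangles, and the number of such triangulations is the Catalan number C_{10−2} = C_8. So Q = C_8 = 1430.
P − Q = 742900 − 1430 = 741470.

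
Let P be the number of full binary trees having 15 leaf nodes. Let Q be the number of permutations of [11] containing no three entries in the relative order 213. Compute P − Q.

2615654

Full binary trees with 15 leaves have 15−1 = 14 internal nodes, so there are C_14 of them. So P = C_14 = 2674440.
For any fixed pattern of length 3, the pattern-avoiding permutations of [11] number C_11. So Q = C_11 = 58786.
P − Q = 2674440 − 58786 = 2615654.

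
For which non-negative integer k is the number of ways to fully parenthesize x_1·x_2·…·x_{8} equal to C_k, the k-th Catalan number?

7

Bracketing 8 factors into binary products is counted by C_{8−1} = C_7.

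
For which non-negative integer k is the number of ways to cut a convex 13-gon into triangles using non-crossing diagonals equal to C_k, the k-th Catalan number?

A convex 13-gon is triangulated into 11 triangles, and the number of such triangulations is the Catalan number C_{13−2} = C_11.

11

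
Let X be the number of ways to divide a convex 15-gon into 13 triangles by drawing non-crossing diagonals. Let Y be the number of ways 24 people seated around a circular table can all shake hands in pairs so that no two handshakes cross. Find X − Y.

534888

A convex 15-gon is triangulated into 13 triangles, and the number of such triangulations is the Catalan number C_{15−2} = C_13. So X = C_13 = 742900.
Non-crossing handshake pairings of 2n people are counted by C_n; 24 people gives n = 12. So Y = C_12 = 208012.
X − Y = 742900 − 208012 = 534888.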